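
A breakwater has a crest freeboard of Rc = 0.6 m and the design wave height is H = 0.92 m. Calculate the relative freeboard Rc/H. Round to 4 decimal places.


Relative freeboard = Rc / H
= 0.6 / 0.92
= 0.6522

0.6522


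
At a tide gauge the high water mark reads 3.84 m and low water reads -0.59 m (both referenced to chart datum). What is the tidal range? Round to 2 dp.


Tidal range = High water - Low water
Tidal range = 3.84 - (-0.59)
Tidal range = 4.43 m

4.43


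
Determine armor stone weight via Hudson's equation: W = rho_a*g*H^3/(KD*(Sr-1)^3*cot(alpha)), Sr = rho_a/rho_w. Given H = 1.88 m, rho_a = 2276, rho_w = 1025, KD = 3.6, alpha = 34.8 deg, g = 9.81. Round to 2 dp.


Sr = rho_a / rho_w = 2276 / 1025 = 2.220488
(Sr - 1) = 1.220488
(Sr - 1)^3 = 1.818027
cot(34.8) = 1 / tan(34.8) = 1 / 0.695018 = 1.438811
Numerator = 2276 * 9.81 * 1.88^3 = 148359.3128
Denominator = 3.6 * 1.818027 * 1.438811 = 9.416873
W = 148359.3128 / 9.416873
W = 15754.63 N

15754.63


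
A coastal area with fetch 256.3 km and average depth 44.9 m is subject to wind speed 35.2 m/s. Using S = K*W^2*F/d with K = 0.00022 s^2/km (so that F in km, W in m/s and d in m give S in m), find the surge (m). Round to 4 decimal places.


S = K * W^2 * F / d
W^2 = 35.2^2 = 1239.04
S = 0.00022 * 1239.04 * 256.3 / 44.9
Numerator = 0.00022 * 1239.04 * 256.3 = 69.864509
S = 69.864509 / 44.9 = 1.5560 m

1.5560


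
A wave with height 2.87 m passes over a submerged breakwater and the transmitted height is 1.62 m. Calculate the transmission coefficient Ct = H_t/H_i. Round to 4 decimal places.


Ct = H_t / H_i
Ct = 1.62 / 2.87
Ct = 0.5645

0.5645


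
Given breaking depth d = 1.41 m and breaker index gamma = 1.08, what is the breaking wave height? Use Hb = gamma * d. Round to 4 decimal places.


Hb = gamma * d
Hb = 1.08 * 1.41
Hb = 1.5228 m

1.5228


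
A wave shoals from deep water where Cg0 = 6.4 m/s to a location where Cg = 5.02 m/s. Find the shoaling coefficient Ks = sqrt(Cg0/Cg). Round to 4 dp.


Ks = sqrt(Cg0 / Cg)
Ks = sqrt(6.4 / 5.02)
Ks = sqrt(1.2749)
Ks = 1.1291

1.1291


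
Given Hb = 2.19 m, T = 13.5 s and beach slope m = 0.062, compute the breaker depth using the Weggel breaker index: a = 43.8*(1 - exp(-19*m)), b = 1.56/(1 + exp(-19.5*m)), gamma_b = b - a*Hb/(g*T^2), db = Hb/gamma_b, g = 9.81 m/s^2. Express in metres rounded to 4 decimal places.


a = 43.8 * (1 - exp(-19 * m))
exp(-19 * 0.062) = exp(-1.1780) = 0.307894
a = 43.8 * (1 - 0.307894) = 30.314247
b = 1.56 / (1 + exp(-19.5 * m))
exp(-19.5 * 0.062) = exp(-1.2090) = 0.298496
b = 1.56 / (1 + 0.298496) = 1.201390
Hb / (g * T^2) = 2.19 / (9.81 * 13.5^2) = 2.19 / 1787.8725 = 0.00122492
gamma_b = b - a * Hb/(g*T^2) = 1.201390 - 30.314247 * 0.00122492 = 1.164258
db = Hb / gamma_b = 2.19 / 1.164258
db = 1.8810 m

1.8810


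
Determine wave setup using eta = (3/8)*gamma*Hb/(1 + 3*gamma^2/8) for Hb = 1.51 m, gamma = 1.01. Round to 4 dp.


eta = (3/8) * gamma * Hb / (1 + 3*gamma^2/8)
Numerator = (3/8) * 1.01 * 1.51 = 0.571913
Denominator = 1 + 3*1.01^2/8 = 1 + 0.382538 = 1.382538
eta = 0.571913 / 1.382538
eta = 0.4137 m

0.4137


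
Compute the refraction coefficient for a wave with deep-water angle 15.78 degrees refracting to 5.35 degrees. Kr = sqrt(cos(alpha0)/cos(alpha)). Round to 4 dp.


Kr = sqrt(cos(alpha0) / cos(alpha))
cos(15.78) = 0.962313
cos(5.35) = 0.995644
Kr = sqrt(0.962313 / 0.995644)
Kr = sqrt(0.966523)
Kr = 0.9831

0.9831


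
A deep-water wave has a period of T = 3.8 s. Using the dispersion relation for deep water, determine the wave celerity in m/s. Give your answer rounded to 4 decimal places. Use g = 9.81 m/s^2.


We use the deep-water celerity formula:
C = g * T / (2 * pi)
C = 9.81 * 3.8 / (2 * 3.14159...)
C = 37.278000 / 6.283185
C = 5.9330 m/s

5.9330


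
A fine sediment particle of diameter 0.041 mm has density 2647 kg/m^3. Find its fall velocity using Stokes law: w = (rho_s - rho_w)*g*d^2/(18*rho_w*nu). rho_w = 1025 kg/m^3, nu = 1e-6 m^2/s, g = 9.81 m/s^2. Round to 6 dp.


w = (rho_s - rho_w) * g * d^2 / (18 * rho_w * nu)
d = 0.041 mm = 0.000041 m
rho_s - rho_w = 2647 - 1025 = 1622
Numerator = 1622 * 9.81 * (0.000041)^2 = 0.000026747769
Denominator = 18 * 1025 * 1e-6 = 0.018450
w = 0.001450 m/s

0.001450


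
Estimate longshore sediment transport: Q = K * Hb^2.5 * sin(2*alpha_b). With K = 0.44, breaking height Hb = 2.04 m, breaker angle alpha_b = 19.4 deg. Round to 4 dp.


Q = K * Hb^2.5 * sin(2 * alpha_b)
Hb^2.5 = 2.04^2.5 = 5.943954
sin(2 * 19.4) = sin(38.8) = 0.626604
Q = 0.44 * 5.943954 * 0.626604
Q = 1.6388 m^3/s

1.6388


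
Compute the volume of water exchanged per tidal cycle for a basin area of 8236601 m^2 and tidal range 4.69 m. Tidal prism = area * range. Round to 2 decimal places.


Tidal prism = Area * Tidal range
P = 8236601 * 4.69
P = 38629658.69 m^3

38629658.69


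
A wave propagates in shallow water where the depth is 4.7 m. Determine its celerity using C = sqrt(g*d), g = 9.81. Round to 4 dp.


Using the shallow-water approximation:
C = sqrt(g * d) = sqrt(9.81 * 4.7)
C = sqrt(46.1070)
C = 6.7902 m/s

6.7902


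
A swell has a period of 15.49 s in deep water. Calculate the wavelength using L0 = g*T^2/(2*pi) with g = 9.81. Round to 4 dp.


L0 = g * T^2 / (2 * pi)
L0 = 9.81 * 15.49^2 / (2 * pi)
L0 = 9.81 * 239.9401 / 6.28319
L0 = 2353.8124 / 6.28319
L0 = 374.6209 m

374.6209


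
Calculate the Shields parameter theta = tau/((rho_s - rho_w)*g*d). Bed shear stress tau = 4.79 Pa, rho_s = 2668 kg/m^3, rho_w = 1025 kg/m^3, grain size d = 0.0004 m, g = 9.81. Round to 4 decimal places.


theta = tau / ((rho_s - rho_w) * g * d)
rho_s - rho_w = 2668 - 1025 = 1643
Denominator = 1643 * 9.81 * 0.0004 = 6.447132
theta = 4.79 / 6.447132
theta = 0.7430

0.7430


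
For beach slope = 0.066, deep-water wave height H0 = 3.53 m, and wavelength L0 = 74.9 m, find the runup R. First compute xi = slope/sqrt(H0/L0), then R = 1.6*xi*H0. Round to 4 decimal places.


xi = slope / sqrt(H0/L0)
H0/L0 = 3.53/74.9 = 0.047130
sqrt(0.047130) = 0.217093
xi = 0.066 / 0.217093 = 0.304017
R = 1.6 * xi * H0 = 1.6 * 0.304017 * 3.53
R = 1.7171 m

1.7171


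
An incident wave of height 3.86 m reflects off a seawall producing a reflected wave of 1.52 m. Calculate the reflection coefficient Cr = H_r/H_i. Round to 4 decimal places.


Cr = H_r / H_i
Cr = 1.52 / 3.86
Cr = 0.3938

0.3938


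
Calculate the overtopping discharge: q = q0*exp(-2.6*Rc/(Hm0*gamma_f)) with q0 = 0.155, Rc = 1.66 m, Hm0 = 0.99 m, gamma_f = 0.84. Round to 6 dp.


q = q0 * exp(-2.6 * Rc / (Hm0 * gamma_f))
Exponent = -2.6 * 1.66 / (0.99 * 0.84)
= -2.6 * 1.66 / 0.8316
= -5.189995
exp(-5.189995) = 0.005572
q = 0.155 * 0.005572
q = 0.000864 m^3/s/m

0.000864


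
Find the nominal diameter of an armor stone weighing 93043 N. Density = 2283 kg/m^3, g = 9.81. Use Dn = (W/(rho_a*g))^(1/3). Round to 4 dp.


V = W / (rho_a * g)
V = 93043 / (2283 * 9.81)
V = 93043 / 22396.23
V = 4.154405 m^3
Dn = V^(1/3) = 4.154405^(1/3)
Dn = 1.6076 m

1.6076


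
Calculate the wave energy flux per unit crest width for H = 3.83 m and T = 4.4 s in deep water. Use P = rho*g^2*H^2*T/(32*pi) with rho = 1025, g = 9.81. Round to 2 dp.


P = rho * g^2 * H^2 * T / (32 * pi)
P = 1025 * 9.81^2 * 3.83^2 * 4.4 / (32 * pi)
P = 1025 * 96.2361 * 14.6689 * 4.4 / 100.53096
P = 63330.40 W/m

63330.40


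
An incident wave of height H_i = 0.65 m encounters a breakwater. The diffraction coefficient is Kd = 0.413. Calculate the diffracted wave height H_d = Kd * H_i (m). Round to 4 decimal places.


H_d = Kd * H_i
H_d = 0.413 * 0.65
H_d = 0.2685 m

0.2685


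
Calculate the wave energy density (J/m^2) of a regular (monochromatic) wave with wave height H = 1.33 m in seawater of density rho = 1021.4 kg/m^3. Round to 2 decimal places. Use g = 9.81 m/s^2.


E = (1/8) * rho * g * H^2
E = (1/8) * 1021.4 * 9.81 * 1.33^2
E = 0.125 * 1021.4 * 9.81 * 1.7689
E = 2215.53 J/m^2

2215.53


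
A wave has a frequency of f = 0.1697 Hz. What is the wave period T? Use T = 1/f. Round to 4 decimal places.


T = 1 / f
T = 1 / 0.1697
T = 5.8928 s

5.8928


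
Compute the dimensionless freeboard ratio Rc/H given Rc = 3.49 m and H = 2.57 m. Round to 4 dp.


Relative freeboard = Rc / H
= 3.49 / 2.57
= 1.3580

1.3580


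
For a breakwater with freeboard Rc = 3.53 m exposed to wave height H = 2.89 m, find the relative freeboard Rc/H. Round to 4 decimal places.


Relative freeboard = Rc / H
= 3.53 / 2.89
= 1.2215

1.2215


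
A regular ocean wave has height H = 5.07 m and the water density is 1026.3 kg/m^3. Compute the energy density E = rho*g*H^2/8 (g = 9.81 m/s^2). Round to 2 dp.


E = (1/8) * rho * g * H^2
E = (1/8) * 1026.3 * 9.81 * 5.07^2
E = 0.125 * 1026.3 * 9.81 * 25.7049
E = 32349.63 J/m^2

32349.63


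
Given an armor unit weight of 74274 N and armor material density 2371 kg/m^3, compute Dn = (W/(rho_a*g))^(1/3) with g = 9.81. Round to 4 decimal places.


V = W / (rho_a * g)
V = 74274 / (2371 * 9.81)
V = 74274 / 23259.51
V = 3.193274 m^3
Dn = V^(1/3) = 3.193274^(1/3)
Dn = 1.4726 m

1.4726


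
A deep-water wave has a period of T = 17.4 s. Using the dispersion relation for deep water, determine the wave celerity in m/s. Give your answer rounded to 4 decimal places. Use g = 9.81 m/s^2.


We use the deep-water celerity formula:
C = g * T / (2 * pi)
C = 9.81 * 17.4 / (2 * 3.14159...)
C = 170.694000 / 6.283185
C = 27.1668 m/s

27.1668


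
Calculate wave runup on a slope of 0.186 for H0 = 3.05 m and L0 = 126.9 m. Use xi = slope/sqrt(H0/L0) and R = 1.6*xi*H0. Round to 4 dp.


xi = slope / sqrt(H0/L0)
H0/L0 = 3.05/126.9 = 0.024035
sqrt(0.024035) = 0.155031
xi = 0.186 / 0.155031 = 1.199759
R = 1.6 * xi * H0 = 1.6 * 1.199759 * 3.05
R = 5.8548 m

5.8548


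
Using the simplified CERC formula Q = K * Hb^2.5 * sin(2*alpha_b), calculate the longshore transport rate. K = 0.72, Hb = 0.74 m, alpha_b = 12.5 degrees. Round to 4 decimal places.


Q = K * Hb^2.5 * sin(2 * alpha_b)
Hb^2.5 = 0.74^2.5 = 0.471063
sin(2 * 12.5) = sin(25.0) = 0.422618
Q = 0.72 * 0.471063 * 0.422618
Q = 0.1433 m^3/s

0.1433


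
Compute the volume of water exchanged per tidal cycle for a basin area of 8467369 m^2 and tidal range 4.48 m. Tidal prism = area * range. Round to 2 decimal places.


Tidal prism = Area * Tidal range
P = 8467369 * 4.48
P = 37933813.12 m^3

37933813.12


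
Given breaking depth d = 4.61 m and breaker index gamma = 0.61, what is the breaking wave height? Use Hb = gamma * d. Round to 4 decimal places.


Hb = gamma * d
Hb = 0.61 * 4.61
Hb = 2.8121 m

2.8121


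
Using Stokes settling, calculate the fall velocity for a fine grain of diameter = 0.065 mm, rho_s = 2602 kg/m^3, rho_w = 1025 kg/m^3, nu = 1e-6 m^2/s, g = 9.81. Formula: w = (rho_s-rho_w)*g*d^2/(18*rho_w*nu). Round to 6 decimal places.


w = (rho_s - rho_w) * g * d^2 / (18 * rho_w * nu)
d = 0.065 mm = 0.000065 m
rho_s - rho_w = 2602 - 1025 = 1577
Numerator = 1577 * 9.81 * (0.000065)^2 = 0.000065362313
Denominator = 18 * 1025 * 1e-6 = 0.018450
w = 0.003543 m/s

0.003543


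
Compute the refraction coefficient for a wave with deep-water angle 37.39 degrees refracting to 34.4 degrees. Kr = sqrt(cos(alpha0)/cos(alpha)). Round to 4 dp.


Kr = sqrt(cos(alpha0) / cos(alpha))
cos(37.39) = 0.794521
cos(34.4) = 0.825113
Kr = sqrt(0.794521 / 0.825113)
Kr = sqrt(0.962923)
Kr = 0.9813

0.9813


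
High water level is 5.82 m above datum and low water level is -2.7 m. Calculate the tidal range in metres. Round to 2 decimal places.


Tidal range = High water - Low water
Tidal range = 5.82 - (-2.7)
Tidal range = 8.52 m

8.52


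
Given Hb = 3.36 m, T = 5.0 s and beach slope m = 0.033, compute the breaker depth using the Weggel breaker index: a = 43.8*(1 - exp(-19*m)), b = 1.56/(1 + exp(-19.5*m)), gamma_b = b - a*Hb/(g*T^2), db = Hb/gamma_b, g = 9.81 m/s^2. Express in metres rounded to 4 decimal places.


a = 43.8 * (1 - exp(-19 * m))
exp(-19 * 0.033) = exp(-0.6270) = 0.534192
a = 43.8 * (1 - 0.534192) = 20.402391
b = 1.56 / (1 + exp(-19.5 * m))
exp(-19.5 * 0.033) = exp(-0.6435) = 0.525450
b = 1.56 / (1 + 0.525450) = 1.022649
Hb / (g * T^2) = 3.36 / (9.81 * 5.0^2) = 3.36 / 245.2500 = 0.01370031
gamma_b = b - a * Hb/(g*T^2) = 1.022649 - 20.402391 * 0.01370031 = 0.743130
db = Hb / gamma_b = 3.36 / 0.743130
db = 4.5214 m

4.5214


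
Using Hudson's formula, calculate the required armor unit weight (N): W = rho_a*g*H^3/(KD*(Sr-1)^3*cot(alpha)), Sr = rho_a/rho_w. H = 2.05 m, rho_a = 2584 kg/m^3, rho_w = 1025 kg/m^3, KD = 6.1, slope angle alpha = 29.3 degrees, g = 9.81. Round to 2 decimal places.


Sr = rho_a / rho_w = 2584 / 1025 = 2.520976
(Sr - 1) = 1.520976
(Sr - 1)^3 = 3.518574
cot(29.3) = 1 / tan(29.3) = 1 / 0.561174 = 1.781979
Numerator = 2584 * 9.81 * 2.05^3 = 218385.1482
Denominator = 6.1 * 3.518574 * 1.781979 = 38.247159
W = 218385.1482 / 38.247159
W = 5709.84 N

5709.84


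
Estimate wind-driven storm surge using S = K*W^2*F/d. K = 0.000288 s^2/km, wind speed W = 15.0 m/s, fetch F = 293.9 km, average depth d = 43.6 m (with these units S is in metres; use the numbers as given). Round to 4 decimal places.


S = K * W^2 * F / d
W^2 = 15.0^2 = 225.00
S = 0.000288 * 225.00 * 293.9 / 43.6
Numerator = 0.000288 * 225.00 * 293.9 = 19.044720
S = 19.044720 / 43.6 = 0.4368 m

0.4368


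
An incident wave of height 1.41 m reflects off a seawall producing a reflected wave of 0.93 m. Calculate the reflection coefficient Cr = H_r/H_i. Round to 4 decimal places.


Cr = H_r / H_i
Cr = 0.93 / 1.41
Cr = 0.6596

0.6596


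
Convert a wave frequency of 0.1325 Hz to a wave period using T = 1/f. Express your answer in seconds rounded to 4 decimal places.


T = 1 / f
T = 1 / 0.1325
T = 7.5472 s

7.5472


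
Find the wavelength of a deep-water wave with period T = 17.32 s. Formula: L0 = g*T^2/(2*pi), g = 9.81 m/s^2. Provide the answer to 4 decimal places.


L0 = g * T^2 / (2 * pi)
L0 = 9.81 * 17.32^2 / (2 * pi)
L0 = 9.81 * 299.9824 / 6.28319
L0 = 2942.8273 / 6.28319
L0 = 468.3655 m

468.3655


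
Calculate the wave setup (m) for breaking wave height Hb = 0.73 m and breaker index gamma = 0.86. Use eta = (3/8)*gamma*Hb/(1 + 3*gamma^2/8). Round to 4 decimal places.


eta = (3/8) * gamma * Hb / (1 + 3*gamma^2/8)
Numerator = (3/8) * 0.86 * 0.73 = 0.235425
Denominator = 1 + 3*0.86^2/8 = 1 + 0.277350 = 1.277350
eta = 0.235425 / 1.277350
eta = 0.1843 m

0.1843


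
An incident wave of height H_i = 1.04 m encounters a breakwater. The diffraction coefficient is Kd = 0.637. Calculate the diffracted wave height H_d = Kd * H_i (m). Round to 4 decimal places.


H_d = Kd * H_i
H_d = 0.637 * 1.04
H_d = 0.6625 m

0.6625


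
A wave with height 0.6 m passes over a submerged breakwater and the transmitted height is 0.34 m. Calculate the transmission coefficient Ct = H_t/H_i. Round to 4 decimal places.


Ct = H_t / H_i
Ct = 0.34 / 0.6
Ct = 0.5667

0.5667


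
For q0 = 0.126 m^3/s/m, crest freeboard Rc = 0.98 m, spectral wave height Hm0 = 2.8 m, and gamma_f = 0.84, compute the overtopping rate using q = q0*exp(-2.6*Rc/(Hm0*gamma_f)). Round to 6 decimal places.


q = q0 * exp(-2.6 * Rc / (Hm0 * gamma_f))
Exponent = -2.6 * 0.98 / (2.8 * 0.84)
= -2.6 * 0.98 / 2.3520
= -1.083333
exp(-1.083333) = 0.338465
q = 0.126 * 0.338465
q = 0.042647 m^3/s/m

0.042647


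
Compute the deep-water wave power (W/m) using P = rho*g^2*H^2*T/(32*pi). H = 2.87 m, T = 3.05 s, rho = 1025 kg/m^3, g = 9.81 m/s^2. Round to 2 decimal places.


P = rho * g^2 * H^2 * T / (32 * pi)
P = 1025 * 9.81^2 * 2.87^2 * 3.05 / (32 * pi)
P = 1025 * 96.2361 * 8.2369 * 3.05 / 100.53096
P = 24650.50 W/m

24650.50


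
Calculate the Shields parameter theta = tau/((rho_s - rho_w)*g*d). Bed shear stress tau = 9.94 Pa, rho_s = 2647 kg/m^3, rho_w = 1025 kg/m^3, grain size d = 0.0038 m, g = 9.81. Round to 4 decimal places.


theta = tau / ((rho_s - rho_w) * g * d)
rho_s - rho_w = 2647 - 1025 = 1622
Denominator = 1622 * 9.81 * 0.0038 = 60.464916
theta = 9.94 / 60.464916
theta = 0.1644

0.1644


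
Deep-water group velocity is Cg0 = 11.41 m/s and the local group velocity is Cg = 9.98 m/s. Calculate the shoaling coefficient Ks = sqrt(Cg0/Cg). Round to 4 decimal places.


Ks = sqrt(Cg0 / Cg)
Ks = sqrt(11.41 / 9.98)
Ks = sqrt(1.1433)
Ks = 1.0692

1.0692


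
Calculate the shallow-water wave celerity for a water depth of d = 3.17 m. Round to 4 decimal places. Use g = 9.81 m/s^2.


Using the shallow-water approximation:
C = sqrt(g * d) = sqrt(9.81 * 3.17)
C = sqrt(31.0977)
C = 5.5765 m/s

5.5765


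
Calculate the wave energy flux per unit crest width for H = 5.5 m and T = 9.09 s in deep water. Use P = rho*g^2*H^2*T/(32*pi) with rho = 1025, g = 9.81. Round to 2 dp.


P = rho * g^2 * H^2 * T / (32 * pi)
P = 1025 * 9.81^2 * 5.5^2 * 9.09 / (32 * pi)
P = 1025 * 96.2361 * 30.2500 * 9.09 / 100.53096
P = 269805.81 W/m

269805.81


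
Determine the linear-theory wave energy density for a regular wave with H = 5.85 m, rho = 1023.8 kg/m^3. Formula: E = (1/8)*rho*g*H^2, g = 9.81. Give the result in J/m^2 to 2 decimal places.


E = (1/8) * rho * g * H^2
E = (1/8) * 1023.8 * 9.81 * 5.85^2
E = 0.125 * 1023.8 * 9.81 * 34.2225
E = 42964.12 J/m^2

42964.12


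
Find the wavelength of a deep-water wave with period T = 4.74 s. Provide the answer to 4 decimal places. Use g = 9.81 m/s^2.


L0 = g * T^2 / (2 * pi)
L0 = 9.81 * 4.74^2 / (2 * pi)
L0 = 9.81 * 22.4676 / 6.28319
L0 = 220.4072 / 6.28319
L0 = 35.0789 m

35.0789


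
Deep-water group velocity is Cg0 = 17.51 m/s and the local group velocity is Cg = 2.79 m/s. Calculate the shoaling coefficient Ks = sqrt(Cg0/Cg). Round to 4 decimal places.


Ks = sqrt(Cg0 / Cg)
Ks = sqrt(17.51 / 2.79)
Ks = sqrt(6.2760)
Ks = 2.5052

2.5052


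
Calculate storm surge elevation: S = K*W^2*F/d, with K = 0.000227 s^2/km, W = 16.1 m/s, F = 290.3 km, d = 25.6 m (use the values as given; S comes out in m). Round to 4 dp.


S = K * W^2 * F / d
W^2 = 16.1^2 = 259.21
S = 0.000227 * 259.21 * 290.3 / 25.6
Numerator = 0.000227 * 259.21 * 290.3 = 17.081447
S = 17.081447 / 25.6 = 0.6672 m

0.6672


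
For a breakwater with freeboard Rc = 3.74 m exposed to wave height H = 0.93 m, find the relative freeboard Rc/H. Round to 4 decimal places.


Relative freeboard = Rc / H
= 3.74 / 0.93
= 4.0215

4.0215


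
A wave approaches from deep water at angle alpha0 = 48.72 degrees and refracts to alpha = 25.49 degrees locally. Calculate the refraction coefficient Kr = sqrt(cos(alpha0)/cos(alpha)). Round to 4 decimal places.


Kr = sqrt(cos(alpha0) / cos(alpha))
cos(48.72) = 0.659739
cos(25.49) = 0.902660
Kr = sqrt(0.659739 / 0.902660)
Kr = sqrt(0.730883)
Kr = 0.8549

0.8549


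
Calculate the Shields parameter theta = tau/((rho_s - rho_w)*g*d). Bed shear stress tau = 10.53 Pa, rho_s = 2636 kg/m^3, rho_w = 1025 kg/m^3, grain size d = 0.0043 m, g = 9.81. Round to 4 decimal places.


theta = tau / ((rho_s - rho_w) * g * d)
rho_s - rho_w = 2636 - 1025 = 1611
Denominator = 1611 * 9.81 * 0.0043 = 67.956813
theta = 10.53 / 67.956813
theta = 0.1550

0.1550


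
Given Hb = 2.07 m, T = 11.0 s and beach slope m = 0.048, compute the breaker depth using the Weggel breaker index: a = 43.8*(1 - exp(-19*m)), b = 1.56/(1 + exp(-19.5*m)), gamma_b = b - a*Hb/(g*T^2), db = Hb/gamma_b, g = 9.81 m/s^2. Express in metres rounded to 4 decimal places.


a = 43.8 * (1 - exp(-19 * m))
exp(-19 * 0.048) = exp(-0.9120) = 0.401720
a = 43.8 * (1 - 0.401720) = 26.204665
b = 1.56 / (1 + exp(-19.5 * m))
exp(-19.5 * 0.048) = exp(-0.9360) = 0.392193
b = 1.56 / (1 + 0.392193) = 1.120534
Hb / (g * T^2) = 2.07 / (9.81 * 11.0^2) = 2.07 / 1187.0100 = 0.00174388
gamma_b = b - a * Hb/(g*T^2) = 1.120534 - 26.204665 * 0.00174388 = 1.074836
db = Hb / gamma_b = 2.07 / 1.074836
db = 1.9259 m

1.9259


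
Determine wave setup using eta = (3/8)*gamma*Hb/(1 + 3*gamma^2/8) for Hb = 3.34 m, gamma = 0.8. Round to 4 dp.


eta = (3/8) * gamma * Hb / (1 + 3*gamma^2/8)
Numerator = (3/8) * 0.8 * 3.34 = 1.002000
Denominator = 1 + 3*0.8^2/8 = 1 + 0.240000 = 1.240000
eta = 1.002000 / 1.240000
eta = 0.8081 m

0.8081


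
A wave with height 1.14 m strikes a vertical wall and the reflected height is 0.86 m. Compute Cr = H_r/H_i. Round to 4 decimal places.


Cr = H_r / H_i
Cr = 0.86 / 1.14
Cr = 0.7544

0.7544


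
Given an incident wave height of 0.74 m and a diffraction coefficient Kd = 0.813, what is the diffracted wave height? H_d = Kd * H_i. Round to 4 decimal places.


H_d = Kd * H_i
H_d = 0.813 * 0.74
H_d = 0.6016 m

0.6016


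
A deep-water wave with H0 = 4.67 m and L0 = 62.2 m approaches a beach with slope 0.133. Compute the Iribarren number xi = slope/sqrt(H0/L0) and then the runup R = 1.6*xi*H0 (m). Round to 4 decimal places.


xi = slope / sqrt(H0/L0)
H0/L0 = 4.67/62.2 = 0.075080
sqrt(0.075080) = 0.274008
xi = 0.133 / 0.274008 = 0.485387
R = 1.6 * xi * H0 = 1.6 * 0.485387 * 4.67
R = 3.6268 m

3.6268


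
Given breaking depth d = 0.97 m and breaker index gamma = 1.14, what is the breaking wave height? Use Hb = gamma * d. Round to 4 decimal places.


Hb = gamma * d
Hb = 1.14 * 0.97
Hb = 1.1058 m

1.1058


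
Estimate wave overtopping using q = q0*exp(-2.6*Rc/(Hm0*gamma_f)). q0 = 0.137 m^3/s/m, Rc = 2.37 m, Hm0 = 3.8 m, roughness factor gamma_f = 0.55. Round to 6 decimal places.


q = q0 * exp(-2.6 * Rc / (Hm0 * gamma_f))
Exponent = -2.6 * 2.37 / (3.8 * 0.55)
= -2.6 * 2.37 / 2.0900
= -2.948325
exp(-2.948325) = 0.052427
q = 0.137 * 0.052427
q = 0.007183 m^3/s/m

0.007183


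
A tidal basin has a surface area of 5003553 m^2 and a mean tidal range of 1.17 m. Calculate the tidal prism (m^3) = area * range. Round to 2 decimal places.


Tidal prism = Area * Tidal range
P = 5003553 * 1.17
P = 5854157.01 m^3

5854157.01


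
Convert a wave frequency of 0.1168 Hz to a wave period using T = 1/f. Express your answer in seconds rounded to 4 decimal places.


T = 1 / f
T = 1 / 0.1168
T = 8.5616 s

8.5616


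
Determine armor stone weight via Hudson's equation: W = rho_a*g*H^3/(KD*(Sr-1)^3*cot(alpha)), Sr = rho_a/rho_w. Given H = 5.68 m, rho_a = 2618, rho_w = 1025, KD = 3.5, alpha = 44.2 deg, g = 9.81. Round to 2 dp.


Sr = rho_a / rho_w = 2618 / 1025 = 2.554146
(Sr - 1) = 1.554146
(Sr - 1)^3 = 3.753840
cot(44.2) = 1 / tan(44.2) = 1 / 0.972458 = 1.028323
Numerator = 2618 * 9.81 * 5.68^3 = 4706343.8799
Denominator = 3.5 * 3.753840 * 1.028323 = 13.510554
W = 4706343.8799 / 13.510554
W = 348345.75 N

348345.75


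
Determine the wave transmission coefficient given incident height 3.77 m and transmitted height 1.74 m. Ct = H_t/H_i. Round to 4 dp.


Ct = H_t / H_i
Ct = 1.74 / 3.77
Ct = 0.4615

0.4615


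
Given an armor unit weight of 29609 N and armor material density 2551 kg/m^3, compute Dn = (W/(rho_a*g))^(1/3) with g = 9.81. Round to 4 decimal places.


V = W / (rho_a * g)
V = 29609 / (2551 * 9.81)
V = 29609 / 25025.31
V = 1.183162 m^3
Dn = V^(1/3) = 1.183162^(1/3)
Dn = 1.0577 m

1.0577


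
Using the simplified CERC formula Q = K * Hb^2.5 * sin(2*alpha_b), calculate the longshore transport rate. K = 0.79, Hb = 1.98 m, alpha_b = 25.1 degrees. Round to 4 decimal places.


Q = K * Hb^2.5 * sin(2 * alpha_b)
Hb^2.5 = 1.98^2.5 = 5.516492
sin(2 * 25.1) = sin(50.2) = 0.768284
Q = 0.79 * 5.516492 * 0.768284
Q = 3.3482 m^3/s

3.3482


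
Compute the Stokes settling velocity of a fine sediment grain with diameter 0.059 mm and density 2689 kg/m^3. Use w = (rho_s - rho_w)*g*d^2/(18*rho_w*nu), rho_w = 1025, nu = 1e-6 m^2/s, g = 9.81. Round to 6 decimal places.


w = (rho_s - rho_w) * g * d^2 / (18 * rho_w * nu)
d = 0.059 mm = 0.000059 m
rho_s - rho_w = 2689 - 1025 = 1664
Numerator = 1664 * 9.81 * (0.000059)^2 = 0.000056823287
Denominator = 18 * 1025 * 1e-6 = 0.018450
w = 0.003080 m/s

0.003080


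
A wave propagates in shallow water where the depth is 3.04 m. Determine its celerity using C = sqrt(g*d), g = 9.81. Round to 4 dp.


Using the shallow-water approximation:
C = sqrt(g * d) = sqrt(9.81 * 3.04)
C = sqrt(29.8224)
C = 5.4610 m/s

5.4610


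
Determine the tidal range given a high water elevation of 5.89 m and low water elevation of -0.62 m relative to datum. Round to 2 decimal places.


Tidal range = High water - Low water
Tidal range = 5.89 - (-0.62)
Tidal range = 6.51 m

6.51


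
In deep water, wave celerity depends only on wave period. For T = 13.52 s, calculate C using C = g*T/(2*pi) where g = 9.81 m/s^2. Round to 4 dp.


We use the deep-water celerity formula:
C = g * T / (2 * pi)
C = 9.81 * 13.52 / (2 * 3.14159...)
C = 132.631200 / 6.283185
C = 21.1089 m/s

21.1089


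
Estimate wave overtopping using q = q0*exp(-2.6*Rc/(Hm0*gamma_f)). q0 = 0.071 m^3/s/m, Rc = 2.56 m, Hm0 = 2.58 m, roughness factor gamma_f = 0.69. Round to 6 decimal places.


q = q0 * exp(-2.6 * Rc / (Hm0 * gamma_f))
Exponent = -2.6 * 2.56 / (2.58 * 0.69)
= -2.6 * 2.56 / 1.7802
= -3.738906
exp(-3.738906) = 0.023780
q = 0.071 * 0.023780
q = 0.001688 m^3/s/m

0.001688


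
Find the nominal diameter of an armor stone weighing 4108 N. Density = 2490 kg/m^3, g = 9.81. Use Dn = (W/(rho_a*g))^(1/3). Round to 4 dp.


V = W / (rho_a * g)
V = 4108 / (2490 * 9.81)
V = 4108 / 24426.90
V = 0.168175 m^3
Dn = V^(1/3) = 0.168175^(1/3)
Dn = 0.5520 m

0.5520


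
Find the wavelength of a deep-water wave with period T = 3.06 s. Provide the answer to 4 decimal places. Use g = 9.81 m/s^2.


L0 = g * T^2 / (2 * pi)
L0 = 9.81 * 3.06^2 / (2 * pi)
L0 = 9.81 * 9.3636 / 6.28319
L0 = 91.8569 / 6.28319
L0 = 14.6195 m

14.6195


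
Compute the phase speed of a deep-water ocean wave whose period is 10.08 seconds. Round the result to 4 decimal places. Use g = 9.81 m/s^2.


We use the deep-water celerity formula:
C = g * T / (2 * pi)
C = 9.81 * 10.08 / (2 * 3.14159...)
C = 98.884800 / 6.283185
C = 15.7380 m/s

15.7380


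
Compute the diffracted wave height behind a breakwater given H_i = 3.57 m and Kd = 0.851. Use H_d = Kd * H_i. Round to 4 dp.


H_d = Kd * H_i
H_d = 0.851 * 3.57
H_d = 3.0381 m

3.0381


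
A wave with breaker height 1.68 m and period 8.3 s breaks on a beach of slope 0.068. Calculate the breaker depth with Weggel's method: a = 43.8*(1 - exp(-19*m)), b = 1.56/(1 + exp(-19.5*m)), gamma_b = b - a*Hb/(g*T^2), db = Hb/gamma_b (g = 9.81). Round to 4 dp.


a = 43.8 * (1 - exp(-19 * m))
exp(-19 * 0.068) = exp(-1.2920) = 0.274721
a = 43.8 * (1 - 0.274721) = 31.767229
b = 1.56 / (1 + exp(-19.5 * m))
exp(-19.5 * 0.068) = exp(-1.3260) = 0.265537
b = 1.56 / (1 + 0.265537) = 1.232678
Hb / (g * T^2) = 1.68 / (9.81 * 8.3^2) = 1.68 / 675.8109 = 0.00248590
gamma_b = b - a * Hb/(g*T^2) = 1.232678 - 31.767229 * 0.00248590 = 1.153708
db = Hb / gamma_b = 1.68 / 1.153708
db = 1.4562 m

1.4562


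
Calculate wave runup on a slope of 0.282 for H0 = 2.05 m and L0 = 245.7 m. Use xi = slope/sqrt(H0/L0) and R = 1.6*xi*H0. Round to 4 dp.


xi = slope / sqrt(H0/L0)
H0/L0 = 2.05/245.7 = 0.008344
sqrt(0.008344) = 0.091343
xi = 0.282 / 0.091343 = 3.087271
R = 1.6 * xi * H0 = 1.6 * 3.087271 * 2.05
R = 10.1262 m

10.1262


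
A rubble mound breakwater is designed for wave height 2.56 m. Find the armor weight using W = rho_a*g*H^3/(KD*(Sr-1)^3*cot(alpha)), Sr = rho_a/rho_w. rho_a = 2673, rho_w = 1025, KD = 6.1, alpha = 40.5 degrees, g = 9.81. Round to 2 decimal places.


Sr = rho_a / rho_w = 2673 / 1025 = 2.607805
(Sr - 1) = 1.607805
(Sr - 1)^3 = 4.156234
cot(40.5) = 1 / tan(40.5) = 1 / 0.854081 = 1.170850
Numerator = 2673 * 9.81 * 2.56^3 = 439934.3390
Denominator = 6.1 * 4.156234 * 1.170850 = 29.684584
W = 439934.3390 / 29.684584
W = 14820.30 N

14820.30


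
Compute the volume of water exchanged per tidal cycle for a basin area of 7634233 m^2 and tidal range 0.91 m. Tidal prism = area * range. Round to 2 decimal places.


Tidal prism = Area * Tidal range
P = 7634233 * 0.91
P = 6947152.03 m^3

6947152.03


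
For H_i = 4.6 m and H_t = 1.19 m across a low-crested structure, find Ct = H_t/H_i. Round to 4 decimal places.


Ct = H_t / H_i
Ct = 1.19 / 4.6
Ct = 0.2587

0.2587


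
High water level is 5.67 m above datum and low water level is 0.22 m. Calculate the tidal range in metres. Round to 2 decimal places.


Tidal range = High water - Low water
Tidal range = 5.67 - (0.22)
Tidal range = 5.45 m

5.45


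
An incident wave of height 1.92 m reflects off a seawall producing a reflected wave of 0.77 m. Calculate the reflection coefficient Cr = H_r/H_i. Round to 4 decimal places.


Cr = H_r / H_i
Cr = 0.77 / 1.92
Cr = 0.4010

0.4010


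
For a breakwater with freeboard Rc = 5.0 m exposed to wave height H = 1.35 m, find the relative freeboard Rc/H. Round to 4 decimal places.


Relative freeboard = Rc / H
= 5.0 / 1.35
= 3.7037

3.7037


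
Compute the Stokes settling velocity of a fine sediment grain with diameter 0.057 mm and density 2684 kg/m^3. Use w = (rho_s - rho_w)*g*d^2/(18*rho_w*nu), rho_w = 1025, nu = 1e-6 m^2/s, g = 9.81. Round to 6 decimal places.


w = (rho_s - rho_w) * g * d^2 / (18 * rho_w * nu)
d = 0.057 mm = 0.000057 m
rho_s - rho_w = 2684 - 1025 = 1659
Numerator = 1659 * 9.81 * (0.000057)^2 = 0.000052876793
Denominator = 18 * 1025 * 1e-6 = 0.018450
w = 0.002866 m/s

0.002866


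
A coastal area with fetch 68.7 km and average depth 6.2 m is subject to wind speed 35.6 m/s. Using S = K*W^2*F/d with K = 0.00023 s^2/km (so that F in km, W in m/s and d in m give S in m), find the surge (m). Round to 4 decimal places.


S = K * W^2 * F / d
W^2 = 35.6^2 = 1267.36
S = 0.00023 * 1267.36 * 68.7 / 6.2
Numerator = 0.00023 * 1267.36 * 68.7 = 20.025555
S = 20.025555 / 6.2 = 3.2299 m

3.2299


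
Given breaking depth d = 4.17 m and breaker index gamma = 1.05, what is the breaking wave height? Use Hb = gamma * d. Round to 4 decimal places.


Hb = gamma * d
Hb = 1.05 * 4.17
Hb = 4.3785 m

4.3785


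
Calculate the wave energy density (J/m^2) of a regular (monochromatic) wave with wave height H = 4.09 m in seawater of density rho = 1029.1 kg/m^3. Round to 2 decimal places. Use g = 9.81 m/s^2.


E = (1/8) * rho * g * H^2
E = (1/8) * 1029.1 * 9.81 * 4.09^2
E = 0.125 * 1029.1 * 9.81 * 16.7281
E = 21109.76 J/m^2

21109.76


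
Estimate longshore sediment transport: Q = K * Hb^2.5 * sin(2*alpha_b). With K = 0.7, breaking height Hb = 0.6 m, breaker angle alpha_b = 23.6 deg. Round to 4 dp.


Q = K * Hb^2.5 * sin(2 * alpha_b)
Hb^2.5 = 0.6^2.5 = 0.278855
sin(2 * 23.6) = sin(47.2) = 0.733730
Q = 0.7 * 0.278855 * 0.733730
Q = 0.1432 m^3/s

0.1432


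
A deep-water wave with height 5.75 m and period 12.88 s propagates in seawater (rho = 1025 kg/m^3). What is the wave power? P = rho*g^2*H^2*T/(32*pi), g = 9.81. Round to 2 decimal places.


P = rho * g^2 * H^2 * T / (32 * pi)
P = 1025 * 9.81^2 * 5.75^2 * 12.88 / (32 * pi)
P = 1025 * 96.2361 * 33.0625 * 12.88 / 100.53096
P = 417843.43 W/m

417843.43


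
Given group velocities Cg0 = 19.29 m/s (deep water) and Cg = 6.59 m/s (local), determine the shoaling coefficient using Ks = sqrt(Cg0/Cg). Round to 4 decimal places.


Ks = sqrt(Cg0 / Cg)
Ks = sqrt(19.29 / 6.59)
Ks = sqrt(2.9272)
Ks = 1.7109

1.7109


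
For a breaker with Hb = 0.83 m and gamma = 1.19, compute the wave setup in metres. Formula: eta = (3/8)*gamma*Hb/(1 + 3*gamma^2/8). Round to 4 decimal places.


eta = (3/8) * gamma * Hb / (1 + 3*gamma^2/8)
Numerator = (3/8) * 1.19 * 0.83 = 0.370387
Denominator = 1 + 3*1.19^2/8 = 1 + 0.531038 = 1.531038
eta = 0.370387 / 1.531038
eta = 0.2419 m

0.2419


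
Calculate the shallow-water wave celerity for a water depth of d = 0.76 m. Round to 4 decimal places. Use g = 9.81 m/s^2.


Using the shallow-water approximation:
C = sqrt(g * d) = sqrt(9.81 * 0.76)
C = sqrt(7.4556)
C = 2.7305 m/s

2.7305


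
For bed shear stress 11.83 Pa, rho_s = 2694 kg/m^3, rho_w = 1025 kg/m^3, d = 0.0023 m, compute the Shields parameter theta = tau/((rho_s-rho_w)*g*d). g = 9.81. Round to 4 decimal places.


theta = tau / ((rho_s - rho_w) * g * d)
rho_s - rho_w = 2694 - 1025 = 1669
Denominator = 1669 * 9.81 * 0.0023 = 37.657647
theta = 11.83 / 37.657647
theta = 0.3141

0.3141


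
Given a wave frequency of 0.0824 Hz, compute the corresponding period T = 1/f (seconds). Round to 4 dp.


T = 1 / f
T = 1 / 0.0824
T = 12.1359 s

12.1359


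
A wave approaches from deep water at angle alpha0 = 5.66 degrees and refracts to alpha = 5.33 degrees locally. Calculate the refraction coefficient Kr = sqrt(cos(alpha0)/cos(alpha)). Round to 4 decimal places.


Kr = sqrt(cos(alpha0) / cos(alpha))
cos(5.66) = 0.995125
cos(5.33) = 0.995676
Kr = sqrt(0.995125 / 0.995676)
Kr = sqrt(0.999446)
Kr = 0.9997

0.9997


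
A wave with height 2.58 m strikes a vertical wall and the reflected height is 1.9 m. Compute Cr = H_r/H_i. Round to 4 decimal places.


Cr = H_r / H_i
Cr = 1.9 / 2.58
Cr = 0.7364

0.7364


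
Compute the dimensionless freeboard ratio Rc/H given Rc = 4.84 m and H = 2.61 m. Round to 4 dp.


Relative freeboard = Rc / H
= 4.84 / 2.61
= 1.8544

1.8544


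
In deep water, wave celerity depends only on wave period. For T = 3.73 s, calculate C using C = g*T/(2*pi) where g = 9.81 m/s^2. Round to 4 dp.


We use the deep-water celerity formula:
C = g * T / (2 * pi)
C = 9.81 * 3.73 / (2 * 3.14159...)
C = 36.591300 / 6.283185
C = 5.8237 m/s

5.8237


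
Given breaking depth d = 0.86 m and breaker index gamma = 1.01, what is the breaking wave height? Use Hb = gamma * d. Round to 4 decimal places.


Hb = gamma * d
Hb = 1.01 * 0.86
Hb = 0.8686 m

0.8686


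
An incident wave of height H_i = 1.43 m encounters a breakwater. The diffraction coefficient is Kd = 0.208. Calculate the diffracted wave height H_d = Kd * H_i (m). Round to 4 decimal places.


H_d = Kd * H_i
H_d = 0.208 * 1.43
H_d = 0.2974 m

0.2974


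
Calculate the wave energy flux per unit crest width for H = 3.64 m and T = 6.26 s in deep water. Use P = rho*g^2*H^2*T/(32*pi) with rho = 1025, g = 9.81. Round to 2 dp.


P = rho * g^2 * H^2 * T / (32 * pi)
P = 1025 * 9.81^2 * 3.64^2 * 6.26 / (32 * pi)
P = 1025 * 96.2361 * 13.2496 * 6.26 / 100.53096
P = 81384.02 W/m

81384.02


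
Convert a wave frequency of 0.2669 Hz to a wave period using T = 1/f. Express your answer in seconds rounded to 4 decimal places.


T = 1 / f
T = 1 / 0.2669
T = 3.7467 s

3.7467


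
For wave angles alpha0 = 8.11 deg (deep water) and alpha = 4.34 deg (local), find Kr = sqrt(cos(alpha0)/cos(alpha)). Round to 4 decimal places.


Kr = sqrt(cos(alpha0) / cos(alpha))
cos(8.11) = 0.989999
cos(4.34) = 0.997133
Kr = sqrt(0.989999 / 0.997133)
Kr = sqrt(0.992846)
Kr = 0.9964

0.9964


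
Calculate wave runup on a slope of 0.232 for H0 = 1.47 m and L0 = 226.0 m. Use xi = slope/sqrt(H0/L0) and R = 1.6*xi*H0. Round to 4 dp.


xi = slope / sqrt(H0/L0)
H0/L0 = 1.47/226.0 = 0.006504
sqrt(0.006504) = 0.080650
xi = 0.232 / 0.080650 = 2.876627
R = 1.6 * xi * H0 = 1.6 * 2.876627 * 1.47
R = 6.7658 m

6.7658


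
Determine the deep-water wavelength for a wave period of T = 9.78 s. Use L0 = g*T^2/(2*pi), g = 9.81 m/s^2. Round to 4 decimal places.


L0 = g * T^2 / (2 * pi)
L0 = 9.81 * 9.78^2 / (2 * pi)
L0 = 9.81 * 95.6484 / 6.28319
L0 = 938.3108 / 6.28319
L0 = 149.3368 m

149.3368


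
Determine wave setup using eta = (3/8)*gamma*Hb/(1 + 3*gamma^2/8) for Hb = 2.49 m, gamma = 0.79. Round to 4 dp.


eta = (3/8) * gamma * Hb / (1 + 3*gamma^2/8)
Numerator = (3/8) * 0.79 * 2.49 = 0.737663
Denominator = 1 + 3*0.79^2/8 = 1 + 0.234038 = 1.234038
eta = 0.737663 / 1.234038
eta = 0.5978 m

0.5978


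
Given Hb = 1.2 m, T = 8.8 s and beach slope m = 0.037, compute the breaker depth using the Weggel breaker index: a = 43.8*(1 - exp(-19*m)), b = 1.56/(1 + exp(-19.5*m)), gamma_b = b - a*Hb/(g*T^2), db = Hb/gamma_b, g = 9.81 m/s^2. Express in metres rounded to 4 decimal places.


a = 43.8 * (1 - exp(-19 * m))
exp(-19 * 0.037) = exp(-0.7030) = 0.495098
a = 43.8 * (1 - 0.495098) = 22.114717
b = 1.56 / (1 + exp(-19.5 * m))
exp(-19.5 * 0.037) = exp(-0.7215) = 0.486023
b = 1.56 / (1 + 0.486023) = 1.049782
Hb / (g * T^2) = 1.2 / (9.81 * 8.8^2) = 1.2 / 759.6864 = 0.00157960
gamma_b = b - a * Hb/(g*T^2) = 1.049782 - 22.114717 * 0.00157960 = 1.014850
db = Hb / gamma_b = 1.2 / 1.014850
db = 1.1824 m

1.1824


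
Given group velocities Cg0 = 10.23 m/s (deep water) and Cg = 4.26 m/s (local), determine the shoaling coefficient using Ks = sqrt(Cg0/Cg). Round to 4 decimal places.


Ks = sqrt(Cg0 / Cg)
Ks = sqrt(10.23 / 4.26)
Ks = sqrt(2.4014)
Ks = 1.5496

1.5496


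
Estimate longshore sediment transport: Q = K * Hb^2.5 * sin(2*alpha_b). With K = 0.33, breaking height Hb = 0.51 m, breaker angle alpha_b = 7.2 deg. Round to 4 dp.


Q = K * Hb^2.5 * sin(2 * alpha_b)
Hb^2.5 = 0.51^2.5 = 0.185749
sin(2 * 7.2) = sin(14.4) = 0.248690
Q = 0.33 * 0.185749 * 0.248690
Q = 0.0152 m^3/s

0.0152


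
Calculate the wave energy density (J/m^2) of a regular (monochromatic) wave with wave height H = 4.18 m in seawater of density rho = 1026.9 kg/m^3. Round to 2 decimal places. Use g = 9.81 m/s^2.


E = (1/8) * rho * g * H^2
E = (1/8) * 1026.9 * 9.81 * 4.18^2
E = 0.125 * 1026.9 * 9.81 * 17.4724
E = 22001.88 J/m^2

22001.88


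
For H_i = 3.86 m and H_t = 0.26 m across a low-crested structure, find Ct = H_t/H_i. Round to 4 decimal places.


Ct = H_t / H_i
Ct = 0.26 / 3.86
Ct = 0.0674

0.0674


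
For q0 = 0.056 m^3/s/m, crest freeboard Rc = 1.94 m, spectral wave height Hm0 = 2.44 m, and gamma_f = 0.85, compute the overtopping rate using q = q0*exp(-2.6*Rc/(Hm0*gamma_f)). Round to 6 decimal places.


q = q0 * exp(-2.6 * Rc / (Hm0 * gamma_f))
Exponent = -2.6 * 1.94 / (2.44 * 0.85)
= -2.6 * 1.94 / 2.0740
= -2.432015
exp(-2.432015) = 0.087860
q = 0.056 * 0.087860
q = 0.004920 m^3/s/m

0.004920


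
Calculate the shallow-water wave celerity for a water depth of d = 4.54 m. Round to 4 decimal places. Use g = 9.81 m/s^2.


Using the shallow-water approximation:
C = sqrt(g * d) = sqrt(9.81 * 4.54)
C = sqrt(44.5374)
C = 6.6736 m/s

6.6736


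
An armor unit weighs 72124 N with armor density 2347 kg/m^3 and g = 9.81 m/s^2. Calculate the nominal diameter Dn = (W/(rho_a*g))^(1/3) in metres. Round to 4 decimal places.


V = W / (rho_a * g)
V = 72124 / (2347 * 9.81)
V = 72124 / 23024.07
V = 3.132548 m^3
Dn = V^(1/3) = 3.132548^(1/3)
Dn = 1.4632 m

1.4632


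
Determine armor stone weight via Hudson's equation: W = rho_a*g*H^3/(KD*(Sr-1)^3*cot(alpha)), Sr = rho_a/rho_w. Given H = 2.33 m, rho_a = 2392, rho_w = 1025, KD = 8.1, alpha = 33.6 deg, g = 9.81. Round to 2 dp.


Sr = rho_a / rho_w = 2392 / 1025 = 2.333659
(Sr - 1) = 1.333659
(Sr - 1)^3 = 2.372105
cot(33.6) = 1 / tan(33.6) = 1 / 0.664398 = 1.505121
Numerator = 2392 * 9.81 * 2.33^3 = 296823.2704
Denominator = 8.1 * 2.372105 * 1.505121 = 28.919473
W = 296823.2704 / 28.919473
W = 10263.79 N

10263.79


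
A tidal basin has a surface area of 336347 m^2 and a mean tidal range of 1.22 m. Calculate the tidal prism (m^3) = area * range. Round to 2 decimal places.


Tidal prism = Area * Tidal range
P = 336347 * 1.22
P = 410343.34 m^3

410343.34


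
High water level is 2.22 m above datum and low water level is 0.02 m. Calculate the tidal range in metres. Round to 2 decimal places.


Tidal range = High water - Low water
Tidal range = 2.22 - (0.02)
Tidal range = 2.20 m

2.20


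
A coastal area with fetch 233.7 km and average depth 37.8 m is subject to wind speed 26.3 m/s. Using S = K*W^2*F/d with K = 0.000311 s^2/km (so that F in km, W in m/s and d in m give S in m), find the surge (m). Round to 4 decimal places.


S = K * W^2 * F / d
W^2 = 26.3^2 = 691.69
S = 0.000311 * 691.69 * 233.7 / 37.8
Numerator = 0.000311 * 691.69 * 233.7 = 50.272513
S = 50.272513 / 37.8 = 1.3300 m

1.3300


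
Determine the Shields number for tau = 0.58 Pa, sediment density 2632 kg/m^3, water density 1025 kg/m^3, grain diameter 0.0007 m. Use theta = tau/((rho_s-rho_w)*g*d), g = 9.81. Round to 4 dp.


theta = tau / ((rho_s - rho_w) * g * d)
rho_s - rho_w = 2632 - 1025 = 1607
Denominator = 1607 * 9.81 * 0.0007 = 11.035269
theta = 0.58 / 11.035269
theta = 0.0526

0.0526
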